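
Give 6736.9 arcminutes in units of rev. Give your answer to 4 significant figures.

0.3119 rev

1 arcmin = 4.62963 × 10^-5 rev.
6736.9 × 4.62963 × 10^-5 ≈ 0.3119 rev.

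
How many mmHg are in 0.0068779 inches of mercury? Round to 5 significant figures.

1 inHg = 25.4000 mmHg.
0.0068779 × 25.4000 ≈ 0.17470 mmHg.

0.17470 millimeters of mercury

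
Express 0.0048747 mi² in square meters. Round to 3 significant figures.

12600 square meters

1 square mile = 2.58999e+6 m².
0.0048747 × 2.58999e+6 ≈ 12600 m².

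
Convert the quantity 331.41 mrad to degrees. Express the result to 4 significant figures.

1 milliradian = 0.0572958 °.
So 331.41 × 0.0572958 ≈ 18.99 °.

18.99 °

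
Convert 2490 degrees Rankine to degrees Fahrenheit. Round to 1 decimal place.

2030.3 °F

°R = °F + 459.67.
Applying the formula gives 2030.3 °F.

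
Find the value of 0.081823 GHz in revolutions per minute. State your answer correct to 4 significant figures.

1 GHz = 6.00000 × 10^10 revolutions per minute.
0.081823 × 6.00000 × 10^10 ≈ 4.909 × 10^9 rpm.

4.909 × 10^9 rpm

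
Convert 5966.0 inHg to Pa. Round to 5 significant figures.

2.0203 × 10^7 Pa

1 inHg = 3386.39 Pa.
So 5966.0 × 3386.39 ≈ 2.0203 × 10^7 Pa.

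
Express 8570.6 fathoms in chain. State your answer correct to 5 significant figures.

1 fathom = 0.0909091 chain.
Thus 8570.6 × 0.0909091 ≈ 779.15 chain.

779.15 chain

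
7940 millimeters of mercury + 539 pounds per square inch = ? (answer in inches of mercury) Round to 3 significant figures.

1410 inHg

7940 mmHg = 312.598 inHg and 539 psi = 1097.42 inHg.
312.598 + 1097.42 ≈ 1410 inHg.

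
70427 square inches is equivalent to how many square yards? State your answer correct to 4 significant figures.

54.34 square yards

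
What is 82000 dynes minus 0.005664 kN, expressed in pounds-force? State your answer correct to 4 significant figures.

-1.089 pounds-force

82000 dyn = 0.184343 lbf and 0.005664 kN = 1.27332 lbf.
0.184343 − 1.27332 ≈ -1.089 lbf.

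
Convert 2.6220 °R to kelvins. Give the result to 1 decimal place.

1.5 kelvins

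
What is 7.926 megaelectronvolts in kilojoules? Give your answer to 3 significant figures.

1.27 × 10^-15 kilojoules

1 megaelectronvolt = 1.60218 × 10^-16 kJ.
7.926 × 1.60218 × 10^-16 ≈ 1.27 × 10^-15 kJ.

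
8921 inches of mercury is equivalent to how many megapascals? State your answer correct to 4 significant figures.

30.21 MPa

1 inHg = 0.00338639 megapascals.
Then 8921 × 0.00338639 ≈ 30.21 MPa.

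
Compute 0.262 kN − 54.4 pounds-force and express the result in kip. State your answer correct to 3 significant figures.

0.262 kN = 0.0588999 kip and 54.4 lbf = 0.0544000 kip.
0.0588999 − 0.0544000 ≈ 0.00450 kip.

0.00450 kips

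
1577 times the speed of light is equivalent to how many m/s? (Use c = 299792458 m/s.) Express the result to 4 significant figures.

4.728e+11 meters per second

1 c = 2.99792e+8 meters per second.
Then 1577 × 2.99792e+8 ≈ 4.728e+11 m/s.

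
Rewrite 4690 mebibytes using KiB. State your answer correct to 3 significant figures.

1 mebibyte = 1024.00 kibibytes.
Then 4690 × 1024.00 ≈ 4.80e+6 KiB.

4.80e+6 KiB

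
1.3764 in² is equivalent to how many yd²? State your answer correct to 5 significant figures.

0.0010620 square yards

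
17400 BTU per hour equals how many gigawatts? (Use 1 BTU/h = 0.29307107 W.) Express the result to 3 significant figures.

5.10 × 10^-6 gigawatts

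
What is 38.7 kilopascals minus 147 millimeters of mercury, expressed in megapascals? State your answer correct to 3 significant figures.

0.0191 MPa

38.7 kPa = 0.0387000 MPa and 147 mmHg = 0.0195984 MPa.
0.0387000 − 0.0195984 ≈ 0.0191 MPa.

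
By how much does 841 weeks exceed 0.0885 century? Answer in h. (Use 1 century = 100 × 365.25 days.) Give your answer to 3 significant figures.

841 wk = 141288 h and 0.0885 century = 77579.1 h.
141288 − 77579.1 ≈ 63700 h.

63700 h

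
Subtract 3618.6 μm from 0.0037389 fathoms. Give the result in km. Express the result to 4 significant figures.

3.219e-6 kilometers

0.0037389 fathom = 6.83770e-6 km and 3618.6 μm = 3.61860e-6 km.
6.83770e-6 − 3.61860e-6 ≈ 3.219e-6 km.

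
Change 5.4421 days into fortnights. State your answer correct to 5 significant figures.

1 day = 0.0714286 fortnight.
Thus 5.4421 × 0.0714286 ≈ 0.38872 fortnight.

0.38872 fortnight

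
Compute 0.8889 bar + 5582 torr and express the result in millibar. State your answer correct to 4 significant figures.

0.8889 bar = 888.900 mbar and 5582 torr = 7442.05 mbar.
888.900 + 7442.05 ≈ 8331 mbar.

8331 millibar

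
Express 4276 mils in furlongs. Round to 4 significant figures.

0.0005399 furlongs

1 mil = 1.26263 × 10^-7 furlongs.
Thus 4276 × 1.26263 × 10^-7 ≈ 0.0005399 furlong.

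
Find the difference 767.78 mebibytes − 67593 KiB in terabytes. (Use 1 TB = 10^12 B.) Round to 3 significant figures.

0.000736 TB

767.78 MiB = 0.000805076 TB and 67593 KiB = 6.92152 × 10^-5 TB.
0.000805076 − 6.92152 × 10^-5 ≈ 0.000736 TB.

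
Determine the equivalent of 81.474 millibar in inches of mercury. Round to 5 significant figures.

1 mbar = 0.0295300 inHg.
Then 81.474 × 0.0295300 ≈ 2.4059 inHg.

2.4059 inHg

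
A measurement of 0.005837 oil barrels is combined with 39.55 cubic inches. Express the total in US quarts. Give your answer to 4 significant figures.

0.005837 bbl = 0.980616 US qt and 39.55 in³ = 0.684848 US qt.
0.980616 + 0.684848 ≈ 1.665 US qt.

1.665 US qt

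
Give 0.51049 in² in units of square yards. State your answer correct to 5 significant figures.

1 in² = 0.000771605 yd².
0.51049 × 0.000771605 ≈ 0.00039390 yd².

0.00039390 square yards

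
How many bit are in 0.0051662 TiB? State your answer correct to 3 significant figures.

4.54e+10 bit

1 TiB = 8.79609e+12 bits.
Then 0.0051662 × 8.79609e+12 ≈ 4.54e+10 bit.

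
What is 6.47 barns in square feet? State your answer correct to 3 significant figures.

1 barn = 1.07639 × 10^-27 ft².
6.47 × 1.07639 × 10^-27 ≈ 6.96 × 10^-27 ft².

6.96 × 10^-27 square feet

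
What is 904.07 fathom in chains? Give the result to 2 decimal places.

82.19 chain

1 fathom = 0.0909091 chains.
So 904.07 × 0.0909091 ≈ 82.19 chain.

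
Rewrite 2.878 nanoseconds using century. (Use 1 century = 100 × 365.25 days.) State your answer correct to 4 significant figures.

9.120e-19 century

1 nanosecond = 3.16881e-19 century.
2.878 × 3.16881e-19 ≈ 9.120e-19 century.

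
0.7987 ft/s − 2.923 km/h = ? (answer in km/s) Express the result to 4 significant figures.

-0.0005685 km/s

0.7987 ft/s = 0.000243444 km/s and 2.923 km/h = 0.000811944 km/s.
0.000243444 − 0.000811944 ≈ -0.0005685 km/s.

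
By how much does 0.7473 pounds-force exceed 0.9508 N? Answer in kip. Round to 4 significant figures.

0.7473 lbf = 0.000747300 kip and 0.9508 N = 0.000213748 kip.
0.000747300 − 0.000213748 ≈ 0.0005336 kip.

0.0005336 kips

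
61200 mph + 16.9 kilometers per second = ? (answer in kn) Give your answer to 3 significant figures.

61200 mph = 53181.3 kn and 16.9 km/s = 32851.0 kn.
53181.3 + 32851.0 ≈ 86000 kn.

86000 kn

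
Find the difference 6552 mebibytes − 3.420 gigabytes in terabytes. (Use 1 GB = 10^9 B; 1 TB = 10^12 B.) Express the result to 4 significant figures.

0.003450 TB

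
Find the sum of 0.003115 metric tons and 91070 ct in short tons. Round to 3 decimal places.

0.024 short ton

0.003115 t = 0.00343370 short ton and 91070 ct = 0.0200775 short ton.
0.00343370 + 0.0200775 ≈ 0.024 short ton.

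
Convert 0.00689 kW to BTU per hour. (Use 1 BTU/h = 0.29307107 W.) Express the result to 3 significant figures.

23.5 BTU/h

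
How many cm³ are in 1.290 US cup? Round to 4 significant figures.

1 US cup = 236.588 cubic centimeters.
1.290 × 236.588 ≈ 305.2 cm³.

305.2 cubic centimeters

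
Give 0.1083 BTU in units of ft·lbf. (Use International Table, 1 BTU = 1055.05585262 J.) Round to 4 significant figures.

84.28 ft·lbf

1 BTU = 778.169 foot-pounds.
Thus 0.1083 × 778.169 ≈ 84.28 ft·lbf.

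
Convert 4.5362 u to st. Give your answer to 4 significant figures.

1 atomic mass unit = 2.61490 × 10^-28 st.
4.5362 × 2.61490 × 10^-28 ≈ 1.186 × 10^-27 st.

1.186 × 10^-27 stone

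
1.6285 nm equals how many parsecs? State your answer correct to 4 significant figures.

1 nm = 3.24078 × 10^-26 pc.
Then 1.6285 × 3.24078 × 10^-26 ≈ 5.278 × 10^-26 pc.

5.278 × 10^-26 pc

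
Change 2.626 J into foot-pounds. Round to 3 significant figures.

1.94 ft·lbf

1 J = 0.737562 foot-pounds.
2.626 × 0.737562 ≈ 1.94 ft·lbf.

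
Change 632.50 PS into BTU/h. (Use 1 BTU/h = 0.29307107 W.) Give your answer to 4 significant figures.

1.587 × 10^6 BTU/h

1 PS = 2509.63 BTU per hour.
632.50 × 2509.63 ≈ 1.587 × 10^6 BTU/h.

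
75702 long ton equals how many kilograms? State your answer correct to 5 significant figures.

7.6917 × 10^7 kg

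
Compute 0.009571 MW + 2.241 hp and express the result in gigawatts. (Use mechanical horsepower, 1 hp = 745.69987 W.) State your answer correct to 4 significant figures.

1.124 × 10^-5 GW

0.009571 MW = 9.57100 × 10^-6 GW and 2.241 hp = 1.67111 × 10^-6 GW.
9.57100 × 10^-6 + 1.67111 × 10^-6 ≈ 1.124 × 10^-5 GW.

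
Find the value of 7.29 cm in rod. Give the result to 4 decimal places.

1 centimeter = 0.00198839 rods.
Thus 7.29 × 0.00198839 ≈ 0.0145 rod.

0.0145 rods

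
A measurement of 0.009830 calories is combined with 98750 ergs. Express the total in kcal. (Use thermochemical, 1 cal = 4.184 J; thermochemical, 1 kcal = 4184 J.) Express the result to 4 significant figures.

0.009830 cal = 9.83000e-6 kcal and 98750 erg = 2.36018e-6 kcal.
9.83000e-6 + 2.36018e-6 ≈ 1.219e-5 kcal.

1.219e-5 kcal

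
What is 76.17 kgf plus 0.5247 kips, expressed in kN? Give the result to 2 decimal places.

3.08 kN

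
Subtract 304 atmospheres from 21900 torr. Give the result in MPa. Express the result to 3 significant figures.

-27.9 MPa

21900 torr = 2.91976 MPa and 304 atm = 30.8028 MPa.
2.91976 − 30.8028 ≈ -27.9 MPa.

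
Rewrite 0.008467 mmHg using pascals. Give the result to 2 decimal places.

1 mmHg = 133.322 Pa.
So 0.008467 × 133.322 ≈ 1.13 Pa.

1.13 Pa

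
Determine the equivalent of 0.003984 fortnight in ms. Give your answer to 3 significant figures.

1 fortnight = 1.20960e+9 milliseconds.
So 0.003984 × 1.20960e+9 ≈ 4.82e+6 ms.

4.82e+6 ms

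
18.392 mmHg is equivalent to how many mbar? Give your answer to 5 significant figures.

24.521 mbar

1 millimeter of mercury = 1.33322 mbar.
So 18.392 × 1.33322 ≈ 24.521 mbar.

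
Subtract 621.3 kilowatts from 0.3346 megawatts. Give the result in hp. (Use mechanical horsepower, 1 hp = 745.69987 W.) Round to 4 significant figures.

-384.5 hp

0.3346 MW = 448.706 hp and 621.3 kW = 833.177 hp.
448.706 − 833.177 ≈ -384.5 hp.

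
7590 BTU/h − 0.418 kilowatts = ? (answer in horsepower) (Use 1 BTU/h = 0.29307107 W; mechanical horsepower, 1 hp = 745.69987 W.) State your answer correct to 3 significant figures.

7590 BTU/h = 2.98298 hp and 0.418 kW = 0.560547 hp.
2.98298 − 0.560547 ≈ 2.42 hp.

2.42 horsepower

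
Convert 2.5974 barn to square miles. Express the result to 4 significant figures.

1.003e-34 square miles

1 barn = 3.86102e-35 mi².
So 2.5974 × 3.86102e-35 ≈ 1.003e-34 mi².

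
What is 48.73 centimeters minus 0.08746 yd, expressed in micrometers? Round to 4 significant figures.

48.73 cm = 487300 μm and 0.08746 yd = 79973.4 μm.
487300 − 79973.4 ≈ 407300 μm.

407300 micrometers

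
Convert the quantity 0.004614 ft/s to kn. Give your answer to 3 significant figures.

0.00273 kn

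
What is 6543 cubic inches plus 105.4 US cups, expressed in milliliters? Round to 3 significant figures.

132000 milliliters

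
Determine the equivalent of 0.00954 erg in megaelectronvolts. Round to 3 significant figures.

5950 megaelectronvolts

1 erg = 624151 megaelectronvolts.
Thus 0.00954 × 624151 ≈ 5950 MeV.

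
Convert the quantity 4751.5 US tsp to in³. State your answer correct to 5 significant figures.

1 US teaspoon = 0.300781 cubic inches.
So 4751.5 × 0.300781 ≈ 1429.2 in³.

1429.2 cubic inches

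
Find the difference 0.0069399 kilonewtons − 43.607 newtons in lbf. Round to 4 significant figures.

-8.243 lbf

0.0069399 kN = 1.56015 lbf and 43.607 N = 9.80324 lbf.
1.56015 − 9.80324 ≈ -8.243 lbf.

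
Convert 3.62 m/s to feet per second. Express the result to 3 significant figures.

1 meter per second = 3.28084 feet per second.
Then 3.62 × 3.28084 ≈ 11.9 ft/s.

11.9 ft/s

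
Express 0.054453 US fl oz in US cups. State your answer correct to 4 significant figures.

0.006807 US cup

1 US fluid ounce = 0.125000 US cup.
0.054453 × 0.125000 ≈ 0.006807 US cup.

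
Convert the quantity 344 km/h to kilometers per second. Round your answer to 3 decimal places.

1 km/h = 0.000277778 kilometers per second.
Thus 344 × 0.000277778 ≈ 0.096 km/s.

0.096 km/s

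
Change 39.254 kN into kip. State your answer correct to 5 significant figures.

1 kilonewton = 0.224809 kip.
Thus 39.254 × 0.224809 ≈ 8.8247 kip.

8.8247 kip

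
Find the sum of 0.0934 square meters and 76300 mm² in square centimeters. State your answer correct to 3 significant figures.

0.0934 m² = 934.000 cm² and 76300 mm² = 763.000 cm².
934.000 + 763.000 ≈ 1700 cm².

1700 square centimeters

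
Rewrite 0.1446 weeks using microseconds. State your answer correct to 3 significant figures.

8.75 × 10^10 μs

1 wk = 6.04800 × 10^11 microseconds.
So 0.1446 × 6.04800 × 10^11 ≈ 8.75 × 10^10 μs.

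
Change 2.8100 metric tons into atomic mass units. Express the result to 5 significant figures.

1 metric ton = 6.02214 × 10^29 u.
So 2.8100 × 6.02214 × 10^29 ≈ 1.6922 × 10^30 u.

1.6922 × 10^30 u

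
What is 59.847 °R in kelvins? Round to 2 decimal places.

33.25 K

°R = K × 9/5.
Applying the formula gives 33.25 K.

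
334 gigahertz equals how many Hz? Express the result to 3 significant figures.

3.34e+11 Hz

1 GHz = 1.00000e+9 Hz.
So 334 × 1.00000e+9 ≈ 3.34e+11 Hz.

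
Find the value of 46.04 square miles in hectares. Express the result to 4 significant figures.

1 mi² = 258.999 ha.
So 46.04 × 258.999 ≈ 11920 ha.

11920 ha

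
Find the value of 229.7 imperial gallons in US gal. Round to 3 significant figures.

276 US gallons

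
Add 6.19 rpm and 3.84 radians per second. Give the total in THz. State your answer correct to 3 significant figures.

7.14 × 10^-13 THz

6.19 rpm = 1.03167 × 10^-13 THz and 3.84 rad/s = 6.11155 × 10^-13 THz.
1.03167 × 10^-13 + 6.11155 × 10^-13 ≈ 7.14 × 10^-13 THz.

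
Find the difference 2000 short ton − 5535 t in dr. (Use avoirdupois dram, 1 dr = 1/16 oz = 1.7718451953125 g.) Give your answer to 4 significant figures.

-2.100 × 10^9 dr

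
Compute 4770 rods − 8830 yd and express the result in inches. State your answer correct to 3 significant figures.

627000 in

4770 rod = 944460 in and 8830 yd = 317880 in.
944460 − 317880 ≈ 627000 in.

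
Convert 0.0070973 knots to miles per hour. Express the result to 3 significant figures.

1 kn = 1.15078 mph.
Thus 0.0070973 × 1.15078 ≈ 0.00817 mph.

0.00817 miles per hour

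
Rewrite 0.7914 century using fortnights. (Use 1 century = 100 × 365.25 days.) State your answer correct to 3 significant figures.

1 century = 2608.93 fortnights.
0.7914 × 2608.93 ≈ 2060 fortnight.

2060 fortnight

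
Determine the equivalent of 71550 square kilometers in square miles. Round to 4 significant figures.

1 square kilometer = 0.386102 square miles.
Thus 71550 × 0.386102 ≈ 27630 mi².

27630 mi²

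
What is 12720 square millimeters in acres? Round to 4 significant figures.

1 square millimeter = 2.47105e-10 acres.
Then 12720 × 2.47105e-10 ≈ 3.143e-6 acre.

3.143e-6 acre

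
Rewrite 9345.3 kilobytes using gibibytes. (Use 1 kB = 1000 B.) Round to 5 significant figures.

0.0087035 GiB

1 kilobyte = 9.31323e-7 gibibytes.
Thus 9345.3 × 9.31323e-7 ≈ 0.0087035 GiB.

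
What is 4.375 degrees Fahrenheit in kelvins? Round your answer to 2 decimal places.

257.80 K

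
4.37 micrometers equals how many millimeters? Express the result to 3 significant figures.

1 micrometer = 0.00100000 millimeters.
So 4.37 × 0.00100000 ≈ 0.00437 mm.

0.00437 mm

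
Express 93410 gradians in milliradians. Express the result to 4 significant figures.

1 gradian = 15.7080 mrad.
93410 × 15.7080 ≈ 1.467e+6 mrad.

1.467e+6 milliradians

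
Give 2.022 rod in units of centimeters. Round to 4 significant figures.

1017 cm

1 rod = 502.920 centimeters.
2.022 × 502.920 ≈ 1017 cm.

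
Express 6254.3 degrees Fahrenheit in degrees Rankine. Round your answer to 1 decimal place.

6714.0 °R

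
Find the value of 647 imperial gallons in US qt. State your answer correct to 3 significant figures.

3110 US quarts

1 imperial gallon = 4.80380 US qt.
Thus 647 × 4.80380 ≈ 3110 US qt.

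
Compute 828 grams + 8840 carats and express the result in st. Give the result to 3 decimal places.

0.409 st

828 g = 0.130388 st and 8840 ct = 0.278412 st.
0.130388 + 0.278412 ≈ 0.409 st.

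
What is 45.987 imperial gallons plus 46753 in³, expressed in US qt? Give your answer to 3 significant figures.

1030 US qt

45.987 imp gal = 220.912 US qt and 46753 in³ = 809.576 US qt.
220.912 + 809.576 ≈ 1030 US qt.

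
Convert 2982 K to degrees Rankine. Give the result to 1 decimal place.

°R = K × 9/5.
Applying the formula gives 5367.6 °R.

5367.6 °R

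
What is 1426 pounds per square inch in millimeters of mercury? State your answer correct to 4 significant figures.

73750 mmHg

1 pound per square inch = 51.7149 mmHg.
So 1426 × 51.7149 ≈ 73750 mmHg.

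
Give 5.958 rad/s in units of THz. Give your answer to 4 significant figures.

1 rad/s = 1.59155 × 10^-13 terahertz.
Then 5.958 × 1.59155 × 10^-13 ≈ 9.482 × 10^-13 THz.

9.482 × 10^-13 THz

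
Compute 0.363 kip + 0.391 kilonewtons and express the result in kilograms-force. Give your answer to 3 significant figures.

205 kgf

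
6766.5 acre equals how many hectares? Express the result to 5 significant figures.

1 acre = 0.404686 ha.
Then 6766.5 × 0.404686 ≈ 2738.3 ha.

2738.3 ha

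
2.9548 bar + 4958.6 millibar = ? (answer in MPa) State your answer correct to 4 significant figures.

2.9548 bar = 0.295480 MPa and 4958.6 mbar = 0.495860 MPa.
0.295480 + 0.495860 ≈ 0.7913 MPa.

0.7913 MPa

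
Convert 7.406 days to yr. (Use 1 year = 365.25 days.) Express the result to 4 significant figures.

1 day = 0.00273785 yr.
So 7.406 × 0.00273785 ≈ 0.02028 yr.

0.02028 yr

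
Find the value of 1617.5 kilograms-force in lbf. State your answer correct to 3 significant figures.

3570 lbf

1 kilogram-force = 2.20462 lbf.
So 1617.5 × 2.20462 ≈ 3570 lbf.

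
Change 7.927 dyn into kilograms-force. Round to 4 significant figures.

1 dyne = 1.01972 × 10^-6 kgf.
7.927 × 1.01972 × 10^-6 ≈ 8.083 × 10^-6 kgf.

8.083 × 10^-6 kgf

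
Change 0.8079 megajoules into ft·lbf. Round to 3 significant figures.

596000 ft·lbf

1 MJ = 737562 foot-pounds.
So 0.8079 × 737562 ≈ 596000 ft·lbf.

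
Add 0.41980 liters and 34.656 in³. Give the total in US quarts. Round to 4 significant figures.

0.41980 L = 0.443598 US qt and 34.656 in³ = 0.600104 US qt.
0.443598 + 0.600104 ≈ 1.044 US qt.

1.044 US quarts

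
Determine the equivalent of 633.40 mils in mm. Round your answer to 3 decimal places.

16.088 millimeters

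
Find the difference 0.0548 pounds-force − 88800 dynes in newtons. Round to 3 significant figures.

-0.644 newtons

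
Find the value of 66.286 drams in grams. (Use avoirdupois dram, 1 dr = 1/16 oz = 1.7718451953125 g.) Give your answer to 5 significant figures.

1 dram = 1.77185 grams.
Then 66.286 × 1.77185 ≈ 117.45 g.

117.45 grams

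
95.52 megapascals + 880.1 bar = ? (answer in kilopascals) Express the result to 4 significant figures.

95.52 MPa = 95520.0 kPa and 880.1 bar = 88010.0 kPa.
95520.0 + 88010.0 ≈ 183500 kPa.

183500 kPa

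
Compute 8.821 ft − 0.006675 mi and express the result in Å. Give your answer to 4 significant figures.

8.821 ft = 2.68864 × 10^10 Å and 0.006675 mi = 1.07424 × 10^11 Å.
2.68864 × 10^10 − 1.07424 × 10^11 ≈ -8.054 × 10^10 Å.

-8.054 × 10^10 Å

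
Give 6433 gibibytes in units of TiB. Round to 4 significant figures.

6.282 TiB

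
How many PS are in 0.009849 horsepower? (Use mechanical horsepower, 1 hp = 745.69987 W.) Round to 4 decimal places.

1 horsepower = 1.01387 PS.
Thus 0.009849 × 1.01387 ≈ 0.0100 PS.

0.0100 metric horsepower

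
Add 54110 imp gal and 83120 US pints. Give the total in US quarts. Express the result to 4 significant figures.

301500 US qt

54110 imp gal = 259934 US qt and 83120 US pt = 41560.0 US qt.
259934 + 41560.0 ≈ 301500 US qt.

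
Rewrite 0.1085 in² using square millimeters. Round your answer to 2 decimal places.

1 square inch = 645.160 mm².
Thus 0.1085 × 645.160 ≈ 70.00 mm².

70.00 mm²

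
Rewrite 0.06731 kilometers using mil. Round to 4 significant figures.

2.650 × 10^6 mil

1 kilometer = 3.93701 × 10^7 mils.
So 0.06731 × 3.93701 × 10^7 ≈ 2.650 × 10^6 mil.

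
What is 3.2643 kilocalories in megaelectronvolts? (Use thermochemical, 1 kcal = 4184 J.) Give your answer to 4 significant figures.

1 kilocalorie = 2.61145e+16 megaelectronvolts.
3.2643 × 2.61145e+16 ≈ 8.525e+16 MeV.

8.525e+16 megaelectronvolts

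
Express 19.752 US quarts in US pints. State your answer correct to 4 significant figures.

39.50 US pt

1 US qt = 2.00000 US pt.
Then 19.752 × 2.00000 ≈ 39.50 US pt.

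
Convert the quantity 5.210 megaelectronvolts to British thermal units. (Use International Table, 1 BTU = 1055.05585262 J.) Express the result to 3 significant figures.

7.91e-16 BTU

1 megaelectronvolt = 1.51857e-16 British thermal units.
So 5.210 × 1.51857e-16 ≈ 7.91e-16 BTU.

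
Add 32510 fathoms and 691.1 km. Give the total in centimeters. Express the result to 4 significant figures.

32510 fathom = 5.94543 × 10^6 cm and 691.1 km = 6.91100 × 10^7 cm.
5.94543 × 10^6 + 6.91100 × 10^7 ≈ 7.506 × 10^7 cm.

7.506 × 10^7 centimeters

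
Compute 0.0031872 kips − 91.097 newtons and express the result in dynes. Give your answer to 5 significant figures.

-7.6920 × 10^6 dynes

0.0031872 kip = 1.41774 × 10^6 dyn and 91.097 N = 9.10970 × 10^6 dyn.
1.41774 × 10^6 − 9.10970 × 10^6 ≈ -7.6920 × 10^6 dyn.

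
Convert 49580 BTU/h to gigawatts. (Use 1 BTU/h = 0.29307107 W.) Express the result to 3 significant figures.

1 BTU per hour = 2.93071 × 10^-10 gigawatts.
So 49580 × 2.93071 × 10^-10 ≈ 1.45 × 10^-5 GW.

1.45 × 10^-5 GW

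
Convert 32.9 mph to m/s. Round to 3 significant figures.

14.7 m/s

1 mile per hour = 0.447040 m/s.
32.9 × 0.447040 ≈ 14.7 m/s.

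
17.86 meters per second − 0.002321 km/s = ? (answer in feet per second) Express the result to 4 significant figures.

17.86 m/s = 58.5958 ft/s and 0.002321 km/s = 7.61483 ft/s.
58.5958 − 7.61483 ≈ 50.98 ft/s.

50.98 ft/s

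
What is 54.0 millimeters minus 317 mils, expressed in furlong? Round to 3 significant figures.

0.000228 furlongs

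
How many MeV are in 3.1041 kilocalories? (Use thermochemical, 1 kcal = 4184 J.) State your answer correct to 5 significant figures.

1 kilocalorie = 2.61145 × 10^16 MeV.
So 3.1041 × 2.61145 × 10^16 ≈ 8.1062 × 10^16 MeV.

8.1062 × 10^16 MeV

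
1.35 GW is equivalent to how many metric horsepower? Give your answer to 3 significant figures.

1 GW = 1.35962e+6 PS.
Then 1.35 × 1.35962e+6 ≈ 1.84e+6 PS.

1.84e+6 PS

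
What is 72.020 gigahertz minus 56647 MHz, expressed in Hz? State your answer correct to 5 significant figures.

1.5373e+10 Hz

72.020 GHz = 7.20200e+10 Hz and 56647 MHz = 5.66470e+10 Hz.
7.20200e+10 − 5.66470e+10 ≈ 1.5373e+10 Hz.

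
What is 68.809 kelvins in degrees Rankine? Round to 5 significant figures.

°R = K × 9/5.
Applying the formula gives 123.86 °R.

123.86 °R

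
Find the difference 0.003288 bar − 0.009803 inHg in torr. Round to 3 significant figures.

2.22 torr

0.003288 bar = 2.46620 torr and 0.009803 inHg = 0.248996 torr.
2.46620 − 0.248996 ≈ 2.22 torr.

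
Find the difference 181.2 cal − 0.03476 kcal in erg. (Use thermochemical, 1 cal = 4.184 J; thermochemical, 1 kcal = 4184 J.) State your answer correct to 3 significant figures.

6.13 × 10^9 erg

181.2 cal = 7.58141 × 10^9 erg and 0.03476 kcal = 1.45436 × 10^9 erg.
7.58141 × 10^9 − 1.45436 × 10^9 ≈ 6.13 × 10^9 erg.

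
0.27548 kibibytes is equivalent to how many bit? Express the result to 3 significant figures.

1 kibibyte = 8192.00 bit.
Then 0.27548 × 8192.00 ≈ 2260 bit.

2260 bits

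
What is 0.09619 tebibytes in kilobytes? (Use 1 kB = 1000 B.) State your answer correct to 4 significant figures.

1.058 × 10^8 kB

1 TiB = 1.09951 × 10^9 kB.
Thus 0.09619 × 1.09951 × 10^9 ≈ 1.058 × 10^8 kB.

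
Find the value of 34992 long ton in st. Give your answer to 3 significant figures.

1 long ton = 160.000 st.
So 34992 × 160.000 ≈ 5.60e+6 st.

5.60e+6 st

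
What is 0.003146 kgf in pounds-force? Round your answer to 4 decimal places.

0.0069 pounds-force

1 kgf = 2.20462 pounds-force.
So 0.003146 × 2.20462 ≈ 0.0069 lbf.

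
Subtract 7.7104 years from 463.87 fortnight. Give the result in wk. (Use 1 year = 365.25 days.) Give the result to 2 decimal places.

525.42 weeks

463.87 fortnight = 927.740 wk and 7.7104 yr = 402.318 wk.
927.740 − 402.318 ≈ 525.42 wk.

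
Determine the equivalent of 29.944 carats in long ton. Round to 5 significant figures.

1 ct = 1.96841 × 10^-7 long ton.
29.944 × 1.96841 × 10^-7 ≈ 5.8942 × 10^-6 long ton.

5.8942 × 10^-6 long ton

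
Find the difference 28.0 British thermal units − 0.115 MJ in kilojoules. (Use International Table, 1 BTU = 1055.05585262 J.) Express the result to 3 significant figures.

28.0 BTU = 29.5416 kJ and 0.115 MJ = 115.000 kJ.
29.5416 − 115.000 ≈ -85.5 kJ.

-85.5 kilojoules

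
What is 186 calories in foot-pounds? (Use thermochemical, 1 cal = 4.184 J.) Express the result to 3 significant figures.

1 calorie = 3.08596 ft·lbf.
Then 186 × 3.08596 ≈ 574 ft·lbf.

574 ft·lbf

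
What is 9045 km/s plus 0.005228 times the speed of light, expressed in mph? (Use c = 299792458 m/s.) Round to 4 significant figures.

2.374 × 10^7 mph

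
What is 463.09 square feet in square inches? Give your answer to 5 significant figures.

1 ft² = 144.000 square inches.
Thus 463.09 × 144.000 ≈ 66685 in².

66685 square inches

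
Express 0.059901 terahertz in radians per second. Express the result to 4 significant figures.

3.764 × 10^11 radians per second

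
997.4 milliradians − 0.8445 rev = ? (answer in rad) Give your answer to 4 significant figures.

-4.309 radians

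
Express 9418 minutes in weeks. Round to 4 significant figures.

1 min = 9.92063 × 10^-5 weeks.
Thus 9418 × 9.92063 × 10^-5 ≈ 0.9343 wk.

0.9343 wk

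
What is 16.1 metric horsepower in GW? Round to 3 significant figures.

1 metric horsepower = 7.35499 × 10^-7 gigawatts.
16.1 × 7.35499 × 10^-7 ≈ 1.18 × 10^-5 GW.

1.18 × 10^-5 GW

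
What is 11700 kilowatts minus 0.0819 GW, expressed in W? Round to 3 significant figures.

11700 kW = 1.17000 × 10^7 W and 0.0819 GW = 8.19000 × 10^7 W.
1.17000 × 10^7 − 8.19000 × 10^7 ≈ -7.02 × 10^7 W.

-7.02 × 10^7 watts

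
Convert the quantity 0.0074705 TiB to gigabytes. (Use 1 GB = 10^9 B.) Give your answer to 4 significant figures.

1 TiB = 1099.51 GB.
Thus 0.0074705 × 1099.51 ≈ 8.214 GB.

8.214 GB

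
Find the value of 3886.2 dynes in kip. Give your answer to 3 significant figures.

8.74 × 10^-6 kips

1 dyn = 2.24809 × 10^-9 kip.
Then 3886.2 × 2.24809 × 10^-9 ≈ 8.74 × 10^-6 kip.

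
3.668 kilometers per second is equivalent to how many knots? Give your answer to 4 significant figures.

1 km/s = 1943.84 kn.
Thus 3.668 × 1943.84 ≈ 7130 kn.

7130 knots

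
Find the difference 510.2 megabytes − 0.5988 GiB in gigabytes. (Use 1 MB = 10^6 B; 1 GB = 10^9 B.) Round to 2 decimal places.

-0.13 GB

510.2 MB = 0.510200 GB and 0.5988 GiB = 0.642957 GB.
0.510200 − 0.642957 ≈ -0.13 GB.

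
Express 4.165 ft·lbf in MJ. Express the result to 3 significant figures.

5.65 × 10^-6 MJ

1 ft·lbf = 1.35582 × 10^-6 MJ.
4.165 × 1.35582 × 10^-6 ≈ 5.65 × 10^-6 MJ.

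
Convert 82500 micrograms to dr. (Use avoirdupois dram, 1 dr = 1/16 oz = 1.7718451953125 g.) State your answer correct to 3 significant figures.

0.0466 dr

1 μg = 5.64383 × 10^-7 dr.
So 82500 × 5.64383 × 10^-7 ≈ 0.0466 dr.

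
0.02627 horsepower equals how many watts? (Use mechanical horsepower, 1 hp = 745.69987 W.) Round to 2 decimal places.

19.59 W

1 horsepower = 745.700 watts.
Then 0.02627 × 745.700 ≈ 19.59 W.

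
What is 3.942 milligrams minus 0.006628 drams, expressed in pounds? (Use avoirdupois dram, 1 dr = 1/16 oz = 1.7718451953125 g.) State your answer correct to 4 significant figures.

-1.720 × 10^-5 pounds

3.942 mg = 8.69062 × 10^-6 lb and 0.006628 dr = 2.58906 × 10^-5 lb.
8.69062 × 10^-6 − 2.58906 × 10^-5 ≈ -1.720 × 10^-5 lb.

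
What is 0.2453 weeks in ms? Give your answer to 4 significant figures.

1.484e+8 ms

1 week = 6.04800e+8 milliseconds.
Then 0.2453 × 6.04800e+8 ≈ 1.484e+8 ms.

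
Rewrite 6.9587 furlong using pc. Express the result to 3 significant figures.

1 furlong = 6.51941 × 10^-15 parsecs.
So 6.9587 × 6.51941 × 10^-15 ≈ 4.54 × 10^-14 pc.

4.54 × 10^-14 parsecs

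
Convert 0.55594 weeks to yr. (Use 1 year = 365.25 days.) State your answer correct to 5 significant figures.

0.010655 years

1 week = 0.0191650 yr.
0.55594 × 0.0191650 ≈ 0.010655 yr.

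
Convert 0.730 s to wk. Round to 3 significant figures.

1 s = 1.65344e-6 weeks.
Thus 0.730 × 1.65344e-6 ≈ 1.21e-6 wk.

1.21e-6 wk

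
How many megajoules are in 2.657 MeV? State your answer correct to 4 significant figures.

4.257e-19 MJ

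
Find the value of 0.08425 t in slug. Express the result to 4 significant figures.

1 metric ton = 68.5218 slugs.
0.08425 × 68.5218 ≈ 5.773 slug.

5.773 slugs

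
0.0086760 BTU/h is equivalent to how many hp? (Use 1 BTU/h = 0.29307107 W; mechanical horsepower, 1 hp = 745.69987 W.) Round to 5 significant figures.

3.4098 × 10^-6 hp

1 BTU per hour = 0.000393015 hp.
Then 0.0086760 × 0.000393015 ≈ 3.4098 × 10^-6 hp.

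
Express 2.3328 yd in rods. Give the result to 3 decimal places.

1 yard = 0.181818 rod.
So 2.3328 × 0.181818 ≈ 0.424 rod.

0.424 rod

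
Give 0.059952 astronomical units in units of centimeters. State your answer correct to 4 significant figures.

1 au = 1.49598e+13 cm.
So 0.059952 × 1.49598e+13 ≈ 8.969e+11 cm.

8.969e+11 cm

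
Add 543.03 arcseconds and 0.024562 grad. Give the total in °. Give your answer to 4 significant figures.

543.03 arcsec = 0.150842 ° and 0.024562 grad = 0.0221058 °.
0.150842 + 0.0221058 ≈ 0.1729 °.

0.1729 °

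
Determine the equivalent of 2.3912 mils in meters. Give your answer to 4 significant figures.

1 mil = 2.54000 × 10^-5 meters.
Then 2.3912 × 2.54000 × 10^-5 ≈ 6.074 × 10^-5 m.

6.074 × 10^-5 m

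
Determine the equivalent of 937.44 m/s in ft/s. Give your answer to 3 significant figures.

1 meter per second = 3.28084 ft/s.
937.44 × 3.28084 ≈ 3080 ft/s.

3080 ft/s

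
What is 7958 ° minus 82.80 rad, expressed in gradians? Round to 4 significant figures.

3571 grad

7958 ° = 8842.22 grad and 82.80 rad = 5271.21 grad.
8842.22 − 5271.21 ≈ 3571 grad.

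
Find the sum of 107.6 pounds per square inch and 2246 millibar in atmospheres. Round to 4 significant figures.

9.538 atmospheres

107.6 psi = 7.32175 atm and 2246 mbar = 2.21663 atm.
7.32175 + 2.21663 ≈ 9.538 atm.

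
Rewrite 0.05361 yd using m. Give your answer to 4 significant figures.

0.04902 meters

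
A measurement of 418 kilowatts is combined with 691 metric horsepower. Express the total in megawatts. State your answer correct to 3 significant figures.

0.926 MW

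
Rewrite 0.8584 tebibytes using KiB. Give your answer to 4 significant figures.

1 tebibyte = 1.07374 × 10^9 kibibytes.
0.8584 × 1.07374 × 10^9 ≈ 9.217 × 10^8 KiB.

9.217 × 10^8 kibibytes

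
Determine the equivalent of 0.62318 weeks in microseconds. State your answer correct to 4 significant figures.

3.769e+11 μs

1 wk = 6.04800e+11 microseconds.
Then 0.62318 × 6.04800e+11 ≈ 3.769e+11 μs.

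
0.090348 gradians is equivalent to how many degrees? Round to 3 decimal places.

1 gradian = 0.900000 degrees.
So 0.090348 × 0.900000 ≈ 0.081 °.

0.081 °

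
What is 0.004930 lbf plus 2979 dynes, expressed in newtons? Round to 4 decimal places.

0.0517 newtons

0.004930 lbf = 0.0219297 N and 2979 dyn = 0.0297900 N.
0.0219297 + 0.0297900 ≈ 0.0517 N.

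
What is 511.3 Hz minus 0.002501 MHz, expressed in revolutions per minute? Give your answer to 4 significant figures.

-119400 revolutions per minute

511.3 Hz = 30678.0 rpm and 0.002501 MHz = 150060 rpm.
30678.0 − 150060 ≈ -119400 rpm.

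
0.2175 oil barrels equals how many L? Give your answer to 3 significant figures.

34.6 L

1 oil barrel = 158.987 liters.
0.2175 × 158.987 ≈ 34.6 L.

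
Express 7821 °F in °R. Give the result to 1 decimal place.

°R = °F + 459.67.
Applying the formula gives 8280.7 °R.

8280.7 °R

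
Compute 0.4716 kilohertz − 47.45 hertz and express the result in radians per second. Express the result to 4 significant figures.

0.4716 kHz = 2963.15 rad/s and 47.45 Hz = 298.137 rad/s.
2963.15 − 298.137 ≈ 2665 rad/s.

2665 rad/s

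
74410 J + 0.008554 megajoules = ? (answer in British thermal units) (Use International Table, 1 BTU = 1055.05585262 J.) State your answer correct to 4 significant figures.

78.63 British thermal units

74410 J = 70.5271 BTU and 0.008554 MJ = 8.10763 BTU.
70.5271 + 8.10763 ≈ 78.63 BTU.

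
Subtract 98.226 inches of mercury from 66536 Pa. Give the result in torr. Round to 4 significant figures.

66536 Pa = 499.061 torr and 98.226 inHg = 2494.94 torr.
499.061 − 2494.94 ≈ -1996 torr.

-1996 torr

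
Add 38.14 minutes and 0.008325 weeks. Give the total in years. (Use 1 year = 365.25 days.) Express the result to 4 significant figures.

0.0002321 years

38.14 min = 7.25150e-5 yr and 0.008325 wk = 0.000159548 yr.
7.25150e-5 + 0.000159548 ≈ 0.0002321 yr.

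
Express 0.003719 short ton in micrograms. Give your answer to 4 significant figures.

3.374 × 10^9 μg

1 short ton = 9.07185 × 10^11 micrograms.
0.003719 × 9.07185 × 10^11 ≈ 3.374 × 10^9 μg.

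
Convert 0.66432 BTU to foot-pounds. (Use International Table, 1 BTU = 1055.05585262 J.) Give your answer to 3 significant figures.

517 ft·lbf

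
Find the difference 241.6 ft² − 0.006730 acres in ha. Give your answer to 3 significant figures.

241.6 ft² = 0.00224454 ha and 0.006730 acre = 0.00272353 ha.
0.00224454 − 0.00272353 ≈ -0.000479 ha.

-0.000479 ha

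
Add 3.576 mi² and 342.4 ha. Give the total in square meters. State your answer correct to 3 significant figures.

1.27 × 10^7 m²

3.576 mi² = 9.26180 × 10^6 m² and 342.4 ha = 3.42400 × 10^6 m².
9.26180 × 10^6 + 3.42400 × 10^6 ≈ 1.27 × 10^7 m².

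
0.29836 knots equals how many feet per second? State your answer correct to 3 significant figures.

1 kn = 1.68781 ft/s.
Then 0.29836 × 1.68781 ≈ 0.504 ft/s.

0.504 ft/s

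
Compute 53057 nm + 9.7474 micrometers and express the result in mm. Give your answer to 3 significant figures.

0.0628 mm

53057 nm = 0.0530570 mm and 9.7474 μm = 0.00974740 mm.
0.0530570 + 0.00974740 ≈ 0.0628 mm.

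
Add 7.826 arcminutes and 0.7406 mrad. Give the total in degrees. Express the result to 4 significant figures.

0.1729 °

7.826 arcmin = 0.130433 ° and 0.7406 mrad = 0.0424333 °.
0.130433 + 0.0424333 ≈ 0.1729 °.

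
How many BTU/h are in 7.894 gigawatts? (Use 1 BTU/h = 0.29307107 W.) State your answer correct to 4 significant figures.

2.694e+10 BTU per hour

1 gigawatt = 3.41214e+9 BTU per hour.
Then 7.894 × 3.41214e+9 ≈ 2.694e+10 BTU/h.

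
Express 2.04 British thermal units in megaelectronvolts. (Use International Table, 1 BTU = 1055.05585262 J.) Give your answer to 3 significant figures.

1.34e+16 MeV

1 British thermal unit = 6.58514e+15 MeV.
So 2.04 × 6.58514e+15 ≈ 1.34e+16 MeV.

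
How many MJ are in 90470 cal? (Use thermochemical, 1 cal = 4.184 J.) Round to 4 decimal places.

0.3785 MJ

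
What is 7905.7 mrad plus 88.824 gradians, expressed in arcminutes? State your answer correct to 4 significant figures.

31970 arcmin

7905.7 mrad = 27177.8 arcmin and 88.824 grad = 4796.50 arcmin.
27177.8 + 4796.50 ≈ 31970 arcmin.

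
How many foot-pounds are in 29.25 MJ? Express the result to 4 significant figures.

1 MJ = 737562 ft·lbf.
Thus 29.25 × 737562 ≈ 2.157e+7 ft·lbf.

2.157e+7 foot-pounds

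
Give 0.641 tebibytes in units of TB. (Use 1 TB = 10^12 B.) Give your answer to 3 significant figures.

1 tebibyte = 1.09951 terabytes.
Then 0.641 × 1.09951 ≈ 0.705 TB.

0.705 terabytes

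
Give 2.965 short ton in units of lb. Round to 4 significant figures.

5930 lb

1 short ton = 2000.00 pounds.
Then 2.965 × 2000.00 ≈ 5930 lb.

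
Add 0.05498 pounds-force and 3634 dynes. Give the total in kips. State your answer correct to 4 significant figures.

0.05498 lbf = 5.49800 × 10^-5 kip and 3634 dyn = 8.16956 × 10^-6 kip.
5.49800 × 10^-5 + 8.16956 × 10^-6 ≈ 6.315 × 10^-5 kip.

6.315 × 10^-5 kips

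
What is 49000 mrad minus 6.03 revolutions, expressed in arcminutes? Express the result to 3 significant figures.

38200 arcmin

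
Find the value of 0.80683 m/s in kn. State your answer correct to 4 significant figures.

1 m/s = 1.94384 kn.
0.80683 × 1.94384 ≈ 1.568 kn.

1.568 knots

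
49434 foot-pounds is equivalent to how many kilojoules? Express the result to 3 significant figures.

1 foot-pound = 0.00135582 kJ.
Thus 49434 × 0.00135582 ≈ 67.0 kJ.

67.0 kJ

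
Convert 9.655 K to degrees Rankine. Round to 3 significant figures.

17.4 degrees Rankine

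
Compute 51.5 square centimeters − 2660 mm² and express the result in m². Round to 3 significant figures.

0.00249 m²

51.5 cm² = 0.00515000 m² and 2660 mm² = 0.00266000 m².
0.00515000 − 0.00266000 ≈ 0.00249 m².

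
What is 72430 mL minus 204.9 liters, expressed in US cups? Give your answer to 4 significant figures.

-559.9 US cup

72430 mL = 306.144 US cup and 204.9 L = 866.062 US cup.
306.144 − 866.062 ≈ -559.9 US cup.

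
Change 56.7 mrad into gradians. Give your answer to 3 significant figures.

3.61 grad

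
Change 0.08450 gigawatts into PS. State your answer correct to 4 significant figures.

114900 PS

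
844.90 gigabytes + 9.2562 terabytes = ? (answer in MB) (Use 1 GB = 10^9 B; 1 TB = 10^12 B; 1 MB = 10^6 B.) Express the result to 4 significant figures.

1.010e+7 megabytes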